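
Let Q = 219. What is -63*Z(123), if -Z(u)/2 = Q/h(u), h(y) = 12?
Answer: 4599/2 ≈ 2299.5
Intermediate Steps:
Z(u) = -73/2 (Z(u) = -438/12 = -2*73/4 = -73/2)
-63*Z(123) = -63*(-73/2) = 4599/2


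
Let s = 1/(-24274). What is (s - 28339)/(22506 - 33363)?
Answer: 687900887/263542818 ≈ 2.6102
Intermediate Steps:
s = -1/24274 ≈ -4.1196e-5
(s - 28339)/(22506 - 33363) = (-1/24274 - 28339)/(22506 - 33363) = -687900887/24274/(-10857) = -687900887/24274*(-1/10857) = 687900887/263542818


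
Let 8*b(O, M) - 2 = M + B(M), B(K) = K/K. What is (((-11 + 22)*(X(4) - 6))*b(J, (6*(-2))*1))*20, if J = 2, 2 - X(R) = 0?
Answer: 990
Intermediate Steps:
B(K) = 1
X(R) = 2 (X(R) = 2 - 1*0 = 2 + 0 = 2)
b(O, M) = 3/8 + M/8 (b(O, M) = ¼ + (M + 1)/8 = ¼ + (1 + M)/8 = ¼ + (⅛ + M/8) = 3/8 + M/8)
(((-11 + 22)*(X(4) - 6))*b(J, (6*(-2))*1))*20 = (((-11 + 22)*(2 - 6))*(3/8 + ((6*(-2))*1)/8))*20 = ((11*(-4))*(3/8 + (-12*1)/8))*20 = -44*(3/8 + (⅛)*(-12))*20 = -44*(3/8 - 3/2)*20 = -44*(-9/8)*20 = (99/2)*20 = 990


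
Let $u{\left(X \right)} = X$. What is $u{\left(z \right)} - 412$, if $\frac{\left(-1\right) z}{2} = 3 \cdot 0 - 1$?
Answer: $-410$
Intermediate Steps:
$z = 2$ ($z = - 2 \left(3 \cdot 0 - 1\right) = - 2 \left(0 - 1\right) = \left(-2\right) \left(-1\right) = 2$)
$u{\left(z \right)} - 412 = 2 - 412 = -410$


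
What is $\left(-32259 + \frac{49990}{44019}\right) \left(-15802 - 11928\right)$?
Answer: $\frac{39375461156630}{44019} \approx 8.9451 \cdot 10^{8}$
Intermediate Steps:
$\left(-32259 + \frac{49990}{44019}\right) \left(-15802 - 11928\right) = \left(-32259 + 49990 \cdot \frac{1}{44019}\right) \left(-27730\right) = \left(-32259 + \frac{49990}{44019}\right) \left(-27730\right) = \left(- \frac{1419958931}{44019}\right) \left(-27730\right) = \frac{39375461156630}{44019}$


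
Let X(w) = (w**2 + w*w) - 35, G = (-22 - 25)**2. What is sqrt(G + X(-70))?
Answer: sqrt(11974) ≈ 109.43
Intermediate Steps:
G = 2209 (G = (-47)**2 = 2209)
X(w) = -35 + 2*w**2 (X(w) = (w**2 + w**2) - 35 = 2*w**2 - 35 = -35 + 2*w**2)
sqrt(G + X(-70)) = sqrt(2209 + (-35 + 2*(-70)**2)) = sqrt(2209 + (-35 + 2*4900)) = sqrt(2209 + (-35 + 9800)) = sqrt(2209 + 9765) = sqrt(11974)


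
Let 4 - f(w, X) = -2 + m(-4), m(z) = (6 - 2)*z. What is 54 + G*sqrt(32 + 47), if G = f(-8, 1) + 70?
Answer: 54 + 92*sqrt(79) ≈ 871.71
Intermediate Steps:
m(z) = 4*z
f(w, X) = 22 (f(w, X) = 4 - (-2 + 4*(-4)) = 4 - (-2 - 16) = 4 - 1*(-18) = 4 + 18 = 22)
G = 92 (G = 22 + 70 = 92)
54 + G*sqrt(32 + 47) = 54 + 92*sqrt(32 + 47) = 54 + 92*sqrt(79)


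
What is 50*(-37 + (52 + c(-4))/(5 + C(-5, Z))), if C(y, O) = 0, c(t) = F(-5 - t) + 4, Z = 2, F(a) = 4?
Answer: -1250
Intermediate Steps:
c(t) = 8 (c(t) = 4 + 4 = 8)
50*(-37 + (52 + c(-4))/(5 + C(-5, Z))) = 50*(-37 + (52 + 8)/(5 + 0)) = 50*(-37 + 60/5) = 50*(-37 + 60*(⅕)) = 50*(-37 + 12) = 50*(-25) = -1250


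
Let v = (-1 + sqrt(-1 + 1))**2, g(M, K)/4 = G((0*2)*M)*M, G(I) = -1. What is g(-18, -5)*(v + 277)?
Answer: 20016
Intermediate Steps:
g(M, K) = -4*M (g(M, K) = 4*(-M) = -4*M)
v = 1 (v = (-1 + sqrt(0))**2 = (-1 + 0)**2 = (-1)**2 = 1)
g(-18, -5)*(v + 277) = (-4*(-18))*(1 + 277) = 72*278 = 20016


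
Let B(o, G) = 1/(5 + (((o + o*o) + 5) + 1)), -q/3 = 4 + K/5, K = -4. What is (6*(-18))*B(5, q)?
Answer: -108/41 ≈ -2.6341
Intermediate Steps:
q = -48/5 (q = -3*(4 - 4/5) = -3*(4 - 4*⅕) = -3*(4 - ⅘) = -3*16/5 = -48/5 ≈ -9.6000)
B(o, G) = 1/(11 + o + o²) (B(o, G) = 1/(5 + (((o + o²) + 5) + 1)) = 1/(5 + ((5 + o + o²) + 1)) = 1/(5 + (6 + o + o²)) = 1/(11 + o + o²))
(6*(-18))*B(5, q) = (6*(-18))/(11 + 5 + 5²) = -108/(11 + 5 + 25) = -108/41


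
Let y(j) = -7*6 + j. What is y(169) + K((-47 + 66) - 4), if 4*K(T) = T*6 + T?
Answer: 613/4 ≈ 153.25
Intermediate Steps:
K(T) = 7*T/4 (K(T) = (T*6 + T)/4 = (6*T + T)/4 = (7*T)/4 = 7*T/4)
y(j) = -42 + j
y(169) + K((-47 + 66) - 4) = (-42 + 169) + 7*((-47 + 66) - 4)/4 = 127 + 7*(19 - 4)/4 = 127 + (7/4)*15 = 127 + 105/4 = 613/4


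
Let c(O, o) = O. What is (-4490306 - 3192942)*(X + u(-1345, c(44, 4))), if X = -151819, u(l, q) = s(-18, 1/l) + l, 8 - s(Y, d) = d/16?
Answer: 1582709288295157/1345 ≈ 1.1767e+12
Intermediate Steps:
s(Y, d) = 8 - d/16
u(l, q) = 8 + l - 1/(16*l) (u(l, q) = (8 - 1/(16*l)) + l = 8 + l - 1/(16*l))
(-4490306 - 3192942)*(X + u(-1345, c(44, 4))) = (-4490306 - 3192942)*(-151819 + (8 - 1345 - 1/16/(-1345))) = -7683248*(-151819 + (8 - 1345 - 1/16*(-1/1345))) = -7683248*(-151819 + (8 - 1345 + 1/21520)) = -7683248*(-151819 - 28772239/21520) = -7683248*(-3295917119/21520) = 1582709288295157/1345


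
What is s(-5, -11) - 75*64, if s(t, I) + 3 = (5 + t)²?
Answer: -4803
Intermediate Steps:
s(t, I) = -3 + (5 + t)²
s(-5, -11) - 75*64 = (-3 + (5 - 5)²) - 75*64 = (-3 + 0²) - 4800 = (-3 + 0) - 4800 = -3 - 4800 = -4803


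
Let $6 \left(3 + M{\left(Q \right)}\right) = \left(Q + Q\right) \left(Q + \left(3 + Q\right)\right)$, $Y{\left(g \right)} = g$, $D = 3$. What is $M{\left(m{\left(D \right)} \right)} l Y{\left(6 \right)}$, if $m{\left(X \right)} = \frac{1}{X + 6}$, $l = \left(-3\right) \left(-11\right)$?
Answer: $- \frac{15400}{27} \approx -570.37$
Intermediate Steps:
$l = 33$
$m{\left(X \right)} = \frac{1}{6 + X}$
$M{\left(Q \right)} = -3 + \frac{Q \left(3 + 2 Q\right)}{3}$ ($M{\left(Q \right)} = -3 + \frac{\left(Q + Q\right) \left(Q + \left(3 + Q\right)\right)}{6} = -3 + \frac{2 Q \left(3 + 2 Q\right)}{6} = -3 + \frac{Q \left(3 + 2 Q\right)}{3}$)
$M{\left(m{\left(D \right)} \right)} l Y{\left(6 \right)} = \left(-3 + \frac{1}{6 + 3} + \frac{2 \left(\frac{1}{6 + 3}\right)^{2}}{3}\right) 33 \cdot 6 = \left(-3 + \frac{1}{9} + \frac{2 \left(\frac{1}{9}\right)^{2}}{3}\right) 33 \cdot 6 = \left(-3 + \frac{1}{9} + \frac{2}{3 \cdot 81}\right) 33 \cdot 6 = \left(-3 + \frac{1}{9} + \frac{2}{3} \cdot \frac{1}{81}\right) 33 \cdot 6 = \left(-3 + \frac{1}{9} + \frac{2}{243}\right) 33 \cdot 6 = \left(- \frac{700}{243}\right) 33 \cdot 6 = \left(- \frac{7700}{81}\right) 6 = - \frac{15400}{27}$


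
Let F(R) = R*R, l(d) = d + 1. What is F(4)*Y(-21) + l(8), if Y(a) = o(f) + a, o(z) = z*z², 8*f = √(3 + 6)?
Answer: -10437/32 ≈ -326.16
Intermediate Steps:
f = 3/8 (f = √(3 + 6)/8 = √9/8 = (⅛)*3 = 3/8 ≈ 0.37500)
l(d) = 1 + d
o(z) = z³
F(R) = R²
Y(a) = 27/512 + a (Y(a) = (3/8)³ + a = 27/512 + a)
F(4)*Y(-21) + l(8) = 4²*(27/512 - 21) + (1 + 8) = 16*(-10725/512) + 9 = -10725/32 + 9 = -10437/32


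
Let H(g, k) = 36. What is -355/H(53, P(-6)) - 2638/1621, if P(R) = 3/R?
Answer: -670423/58356 ≈ -11.488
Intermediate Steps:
-355/H(53, P(-6)) - 2638/1621 = -355/36 - 2638/1621 = -670423/58356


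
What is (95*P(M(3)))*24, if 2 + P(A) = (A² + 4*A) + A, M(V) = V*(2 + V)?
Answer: 679440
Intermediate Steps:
P(A) = -2 + A² + 5*A (P(A) = -2 + ((A² + 4*A) + A) = -2 + (A² + 5*A) = -2 + A² + 5*A)
(95*P(M(3)))*24 = (95*(-2 + (3*(2 + 3))² + 5*(3*(2 + 3))))*24 = (95*(-2 + (3*5)² + 5*(3*5)))*24 = (95*(-2 + 15² + 5*15))*24 = (95*(-2 + 225 + 75))*24 = (95*298)*24 = 28310*24 = 679440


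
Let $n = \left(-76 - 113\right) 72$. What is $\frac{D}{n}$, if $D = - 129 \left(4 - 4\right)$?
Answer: $0$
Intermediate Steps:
$D = 0$ ($D = \left(-129\right) 0 = 0$)
$n = -13608$ ($n = \left(-189\right) 72 = -13608$)
$\frac{D}{n} = \frac{0}{-13608} = 0 \left(- \frac{1}{13608}\right) = 0$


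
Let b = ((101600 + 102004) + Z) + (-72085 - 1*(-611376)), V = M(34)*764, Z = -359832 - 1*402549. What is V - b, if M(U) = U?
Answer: 45462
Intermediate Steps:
Z = -762381 (Z = -359832 - 402549 = -762381)
V = 25976 (V = 34*764 = 25976)
b = -19486 (b = ((101600 + 102004) - 762381) + (-72085 - 1*(-611376)) = (203604 - 762381) + (-72085 + 611376) = -558777 + 539291 = -19486)
V - b = 25976 - 1*(-19486) = 25976 + 19486 = 45462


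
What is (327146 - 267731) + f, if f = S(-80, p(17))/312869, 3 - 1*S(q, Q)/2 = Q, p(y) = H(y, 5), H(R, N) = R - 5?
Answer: 18589111617/312869 ≈ 59415.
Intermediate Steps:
H(R, N) = -5 + R
p(y) = -5 + y
S(q, Q) = 6 - 2*Q
f = -18/312869 (f = (6 - 2*(-5 + 17))/312869 = (6 - 2*12)*(1/312869) = (6 - 24)*(1/312869) = -18*1/312869 = -18/312869 ≈ -5.7532e-5)
(327146 - 267731) + f = (327146 - 267731) - 18/312869 = 59415 - 18/312869 = 18589111617/312869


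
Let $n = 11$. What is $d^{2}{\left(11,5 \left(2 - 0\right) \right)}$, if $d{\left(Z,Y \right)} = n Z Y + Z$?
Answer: $1490841$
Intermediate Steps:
$d{\left(Z,Y \right)} = Z + 11 Y Z$ ($d{\left(Z,Y \right)} = 11 Z Y + Z = 11 Y Z + Z = Z + 11 Y Z$)
$d^{2}{\left(11,5 \left(2 - 0\right) \right)} = \left(11 \left(1 + 11 \cdot 5 \left(2 - 0\right)\right)\right)^{2} = \left(11 \left(1 + 11 \cdot 5 \left(2 + 0\right)\right)\right)^{2} = \left(11 \left(1 + 11 \cdot 5 \cdot 2\right)\right)^{2} = \left(11 \left(1 + 11 \cdot 10\right)\right)^{2} = \left(11 \left(1 + 110\right)\right)^{2} = \left(11 \cdot 111\right)^{2} = 1221^{2} = 1490841$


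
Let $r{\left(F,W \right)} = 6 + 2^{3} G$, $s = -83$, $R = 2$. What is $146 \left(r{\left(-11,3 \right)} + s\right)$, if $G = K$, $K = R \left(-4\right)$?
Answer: $-20586$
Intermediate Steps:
$K = -8$ ($K = 2 \left(-4\right) = -8$)
$G = -8$
$r{\left(F,W \right)} = -58$ ($r{\left(F,W \right)} = 6 + 2^{3} \left(-8\right) = 6 + 8 \left(-8\right) = 6 - 64 = -58$)
$146 \left(r{\left(-11,3 \right)} + s\right) = 146 \left(-58 - 83\right) = 146 \left(-141\right) = -20586$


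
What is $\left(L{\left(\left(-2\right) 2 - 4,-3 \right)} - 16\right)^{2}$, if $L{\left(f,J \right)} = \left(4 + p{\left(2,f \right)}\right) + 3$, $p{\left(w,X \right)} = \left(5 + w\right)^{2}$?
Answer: $1600$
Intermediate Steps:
$L{\left(f,J \right)} = 56$ ($L{\left(f,J \right)} = \left(4 + \left(5 + 2\right)^{2}\right) + 3 = \left(4 + 7^{2}\right) + 3 = \left(4 + 49\right) + 3 = 53 + 3 = 56$)
$\left(L{\left(\left(-2\right) 2 - 4,-3 \right)} - 16\right)^{2} = \left(56 - 16\right)^{2} = 40^{2} = 1600$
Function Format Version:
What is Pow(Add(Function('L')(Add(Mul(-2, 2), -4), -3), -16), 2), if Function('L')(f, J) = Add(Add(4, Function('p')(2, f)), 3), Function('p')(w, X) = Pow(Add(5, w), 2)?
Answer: 1600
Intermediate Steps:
Function('L')(f, J) = 56 (Function('L')(f, J) = Add(Add(4, Pow(Add(5, 2), 2)), 3) = Add(Add(4, Pow(7, 2)), 3) = Add(Add(4, 49), 3) = Add(53, 3) = 56)
Pow(Add(Function('L')(Add(Mul(-2, 2), -4), -3), -16), 2) = Pow(Add(56, -16), 2) = Pow(40, 2) = 1600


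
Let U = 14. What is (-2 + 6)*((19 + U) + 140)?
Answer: 692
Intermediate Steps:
(-2 + 6)*((19 + U) + 140) = (-2 + 6)*((19 + 14) + 140) = 4*(33 + 140) = 4*173 = 692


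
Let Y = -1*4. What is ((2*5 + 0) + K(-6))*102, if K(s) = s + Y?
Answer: 0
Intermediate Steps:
Y = -4
K(s) = -4 + s (K(s) = s - 4 = -4 + s)
((2*5 + 0) + K(-6))*102 = ((2*5 + 0) + (-4 - 6))*102 = ((10 + 0) - 10)*102 = (10 - 10)*102 = 0*102 = 0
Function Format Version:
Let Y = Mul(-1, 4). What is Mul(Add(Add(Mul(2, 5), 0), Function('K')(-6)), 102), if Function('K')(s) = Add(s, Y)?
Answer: 0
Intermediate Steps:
Y = -4
Function('K')(s) = Add(-4, s) (Function('K')(s) = Add(s, -4) = Add(-4, s))
Mul(Add(Add(Mul(2, 5), 0), Function('K')(-6)), 102) = Mul(Add(Add(Mul(2, 5), 0), Add(-4, -6)), 102) = Mul(Add(Add(10, 0), -10), 102) = Mul(Add(10, -10), 102) = Mul(0, 102) = 0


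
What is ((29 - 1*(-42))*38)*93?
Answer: 250914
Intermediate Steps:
((29 - 1*(-42))*38)*93 = ((29 + 42)*38)*93 = (71*38)*93 = 2698*93 = 250914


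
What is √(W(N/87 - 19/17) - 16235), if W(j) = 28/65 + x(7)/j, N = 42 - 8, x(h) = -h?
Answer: 6*I*√3520822929/2795 ≈ 127.38*I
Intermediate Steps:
N = 34
W(j) = 28/65 - 7/j (W(j) = 28/65 + (-1*7)/j = 28*(1/65) - 7/j = 28/65 - 7/j)
√(W(N/87 - 19/17) - 16235) = √((28/65 - 7/(34/87 - 19/17)) - 16235) = √((28/65 - 7/(-1075/1479)) - 16235) = √((28/65 - 7*(-1479/1075)) - 16235) = √((28/65 + 10353/1075) - 16235) = √(140609/13975 - 16235) = √(-226743516/13975) = 6*I*√3520822929/2795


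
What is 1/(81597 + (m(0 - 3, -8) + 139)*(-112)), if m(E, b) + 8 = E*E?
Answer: 1/65917 ≈ 1.5171e-5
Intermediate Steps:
m(E, b) = -8 + E² (m(E, b) = -8 + E*E = -8 + E²)
1/(81597 + (m(0 - 3, -8) + 139)*(-112)) = 1/(81597 + ((-8 + (0 - 3)²) + 139)*(-112)) = 1/(81597 + ((-8 + (-3)²) + 139)*(-112)) = 1/(81597 + ((-8 + 9) + 139)*(-112)) = 1/(81597 + (1 + 139)*(-112)) = 1/(81597 + 140*(-112)) = 1/(81597 - 15680) = 1/65917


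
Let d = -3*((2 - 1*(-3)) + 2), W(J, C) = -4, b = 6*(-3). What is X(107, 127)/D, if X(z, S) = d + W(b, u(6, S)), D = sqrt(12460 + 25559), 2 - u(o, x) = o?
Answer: -25*sqrt(38019)/38019 ≈ -0.12822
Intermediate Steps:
u(o, x) = 2 - o
D = sqrt(38019) ≈ 194.98
b = -18
d = -21 (d = -3*((2 + 3) + 2) = -3*(5 + 2) = -3*7 = -21)
X(z, S) = -25 (X(z, S) = -21 - 4 = -25)
X(107, 127)/D = -25*sqrt(38019)/38019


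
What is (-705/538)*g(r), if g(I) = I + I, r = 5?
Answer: -3525/269 ≈ -13.104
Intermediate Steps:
g(I) = 2*I
(-705/538)*g(r) = (-705/538)*(2*5) = -705*1/538*10 = -705/538*10 = -3525/269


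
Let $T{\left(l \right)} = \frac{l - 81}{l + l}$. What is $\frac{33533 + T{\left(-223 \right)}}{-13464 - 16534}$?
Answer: $- \frac{7478011}{6689554} \approx -1.1179$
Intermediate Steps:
$T{\left(l \right)} = \frac{-81 + l}{2 l}$
$\frac{33533 + T{\left(-223 \right)}}{-13464 - 16534} = \frac{33533 + \frac{-81 - 223}{2 \left(-223\right)}}{-13464 - 16534} = \frac{33533 + \frac{1}{2} \left(- \frac{1}{223}\right) \left(-304\right)}{-29998} = \left(33533 + \frac{152}{223}\right) \left(- \frac{1}{29998}\right) = \frac{7478011}{223} \left(- \frac{1}{29998}\right) = - \frac{7478011}{6689554}$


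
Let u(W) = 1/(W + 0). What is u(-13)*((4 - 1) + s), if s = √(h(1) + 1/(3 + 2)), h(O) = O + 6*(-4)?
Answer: -3/13 - I*√570/65 ≈ -0.23077 - 0.3673*I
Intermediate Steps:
h(O) = -24 + O (h(O) = O - 24 = -24 + O)
u(W) = 1/W
s = I*√570/5 (s = √((-24 + 1) + 1/(3 + 2)) = √(-23 + 1/5) = √(-23 + ⅕) = √(-114/5) = I*√570/5 ≈ 4.7749*I)
u(-13)*((4 - 1) + s) = ((4 - 1) + I*√570/5)/(-13) = -(3 + I*√570/5)/13 = -3/13 - I*√570/65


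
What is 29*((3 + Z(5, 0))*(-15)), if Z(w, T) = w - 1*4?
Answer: -1740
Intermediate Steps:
Z(w, T) = -4 + w (Z(w, T) = w - 4 = -4 + w)
29*((3 + Z(5, 0))*(-15)) = 29*((3 + (-4 + 5))*(-15)) = 29*((3 + 1)*(-15)) = 29*(4*(-15)) = 29*(-60) = -1740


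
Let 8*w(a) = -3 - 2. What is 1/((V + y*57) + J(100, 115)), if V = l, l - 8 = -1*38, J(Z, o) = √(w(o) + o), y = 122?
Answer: 18464/127844431 - 2*√1830/383533293 ≈ 0.00014420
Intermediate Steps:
w(a) = -5/8 (w(a) = (-3 - 2)/8 = (⅛)*(-5) = -5/8)
J(Z, o) = √(-5/8 + o)
l = -30 (l = 8 - 1*38 = 8 - 38 = -30)
V = -30
1/((V + y*57) + J(100, 115)) = 1/((-30 + 122*57) + √(-10 + 16*115)/4) = 1/((-30 + 6954) + √(-10 + 1840)/4) = 1/(6924 + √1830/4)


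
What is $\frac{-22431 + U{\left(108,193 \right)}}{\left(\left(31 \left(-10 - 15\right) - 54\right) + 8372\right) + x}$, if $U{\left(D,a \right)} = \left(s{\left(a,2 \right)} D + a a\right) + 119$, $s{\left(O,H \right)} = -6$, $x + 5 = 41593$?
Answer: $\frac{4763}{16377} \approx 0.29083$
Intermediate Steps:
$x = 41588$ ($x = -5 + 41593 = 41588$)
$U{\left(D,a \right)} = 119 + a^{2} - 6 D$ ($U{\left(D,a \right)} = \left(- 6 D + a a\right) + 119 = \left(- 6 D + a^{2}\right) + 119 = \left(a^{2} - 6 D\right) + 119 = 119 + a^{2} - 6 D$)
$\frac{-22431 + U{\left(108,193 \right)}}{\left(\left(31 \left(-10 - 15\right) - 54\right) + 8372\right) + x} = \frac{-22431 + \left(119 + 193^{2} - 648\right)}{\left(\left(31 \left(-10 - 15\right) - 54\right) + 8372\right) + 41588} = \frac{-22431 + \left(119 + 37249 - 648\right)}{\left(\left(31 \left(-10 - 15\right) - 54\right) + 8372\right) + 41588} = \frac{-22431 + 36720}{\left(\left(31 \left(-25\right) - 54\right) + 8372\right) + 41588} = \frac{14289}{\left(\left(-775 - 54\right) + 8372\right) + 41588} = \frac{14289}{\left(-829 + 8372\right) + 41588} = \frac{14289}{7543 + 41588} = \frac{14289}{49131} = 14289 \cdot \frac{1}{49131} = \frac{4763}{16377}$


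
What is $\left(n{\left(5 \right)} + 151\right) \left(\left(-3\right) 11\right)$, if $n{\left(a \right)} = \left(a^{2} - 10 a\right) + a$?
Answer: $-4323$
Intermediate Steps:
$n{\left(a \right)} = a^{2} - 9 a$
$\left(n{\left(5 \right)} + 151\right) \left(\left(-3\right) 11\right) = \left(5 \left(-9 + 5\right) + 151\right) \left(\left(-3\right) 11\right) = \left(5 \left(-4\right) + 151\right) \left(-33\right) = \left(-20 + 151\right) \left(-33\right) = 131 \left(-33\right) = -4323$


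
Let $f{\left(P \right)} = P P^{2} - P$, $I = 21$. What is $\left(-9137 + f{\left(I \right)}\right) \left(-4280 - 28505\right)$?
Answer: $-3376855$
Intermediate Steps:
$f{\left(P \right)} = P^{3} - P$
$\left(-9137 + f{\left(I \right)}\right) \left(-4280 - 28505\right) = \left(-9137 + \left(21^{3} - 21\right)\right) \left(-4280 - 28505\right) = \left(-9137 + \left(9261 - 21\right)\right) \left(-32785\right) = \left(-9137 + 9240\right) \left(-32785\right) = 103 \left(-32785\right) = -3376855$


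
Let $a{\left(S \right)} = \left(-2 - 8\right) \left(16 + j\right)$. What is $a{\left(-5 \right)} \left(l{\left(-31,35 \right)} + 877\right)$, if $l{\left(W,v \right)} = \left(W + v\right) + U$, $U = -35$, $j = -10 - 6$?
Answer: $0$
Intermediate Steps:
$j = -16$ ($j = -10 - 6 = -16$)
$l{\left(W,v \right)} = -35 + W + v$ ($l{\left(W,v \right)} = \left(W + v\right) - 35 = -35 + W + v$)
$a{\left(S \right)} = 0$ ($a{\left(S \right)} = \left(-2 - 8\right) \left(16 - 16\right) = \left(-10\right) 0 = 0$)
$a{\left(-5 \right)} \left(l{\left(-31,35 \right)} + 877\right) = 0 \left(\left(-35 - 31 + 35\right) + 877\right) = 0 \left(-31 + 877\right) = 0 \cdot 846 = 0$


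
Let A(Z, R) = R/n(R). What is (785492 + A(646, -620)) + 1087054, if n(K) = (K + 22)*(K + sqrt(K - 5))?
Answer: 8622885195166/4604899 - 310*I/4604899 ≈ 1.8725e+6 - 6.732e-5*I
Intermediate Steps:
n(K) = (22 + K)*(K + sqrt(-5 + K))
A(Z, R) = R/(R**2 + 22*R + 22*sqrt(-5 + R) + R*sqrt(-5 + R))
(785492 + A(646, -620)) + 1087054 = (785492 - 620/((-620)**2 + 22*(-620) + 22*sqrt(-5 - 620) - 620*sqrt(-5 - 620))) + 1087054 = (785492 - 620/(384400 - 13640 + 22*sqrt(-625) - 15500*I)) + 1087054 = (785492 - 620/(384400 - 13640 + 22*(25*I) - 15500*I)) + 1087054 = (785492 - 620/(384400 - 13640 + 550*I - 15500*I)) + 1087054 = (785492 - 620*(370760 + 14950*I)/137686480100) + 1087054 = (785492 - 31*(370760 + 14950*I)/6884324005) + 1087054 = 1872546 - 31*(370760 + 14950*I)/6884324005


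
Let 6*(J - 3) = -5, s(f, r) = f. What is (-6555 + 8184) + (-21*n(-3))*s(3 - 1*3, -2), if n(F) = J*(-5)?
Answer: 1629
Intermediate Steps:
J = 13/6 (J = 3 + (⅙)*(-5) = 3 - ⅚ = 13/6 ≈ 2.1667)
n(F) = -65/6 (n(F) = (13/6)*(-5) = -65/6)
(-6555 + 8184) + (-21*n(-3))*s(3 - 1*3, -2) = (-6555 + 8184) + (-21*(-65/6))*(3 - 1*3) = 1629 + 455*(3 - 3)/2 = 1629 + (455/2)*0 = 1629 + 0 = 1629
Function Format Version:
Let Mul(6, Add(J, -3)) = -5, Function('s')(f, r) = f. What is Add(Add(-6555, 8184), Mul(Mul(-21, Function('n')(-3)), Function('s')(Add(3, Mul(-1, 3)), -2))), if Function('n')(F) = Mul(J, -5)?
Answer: 1629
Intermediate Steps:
J = Rational(13, 6) (J = Add(3, Mul(Rational(1, 6), -5)) = Add(3, Rational(-5, 6)) = Rational(13, 6) ≈ 2.1667)
Function('n')(F) = Rational(-65, 6) (Function('n')(F) = Mul(Rational(13, 6), -5) = Rational(-65, 6))
Add(Add(-6555, 8184), Mul(Mul(-21, Function('n')(-3)), Function('s')(Add(3, Mul(-1, 3)), -2))) = Add(Add(-6555, 8184), Mul(Mul(-21, Rational(-65, 6)), Add(3, Mul(-1, 3)))) = Add(1629, Mul(Rational(455, 2), Add(3, -3))) = Add(1629, Mul(Rational(455, 2), 0)) = Add(1629, 0) = 1629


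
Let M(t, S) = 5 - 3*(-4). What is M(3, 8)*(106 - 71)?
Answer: 595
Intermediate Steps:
M(t, S) = 17 (M(t, S) = 5 + 12 = 17)
M(3, 8)*(106 - 71) = 17*(106 - 71) = 17*35 = 595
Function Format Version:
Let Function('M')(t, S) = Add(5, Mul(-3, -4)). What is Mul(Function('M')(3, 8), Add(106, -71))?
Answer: 595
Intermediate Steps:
Function('M')(t, S) = 17 (Function('M')(t, S) = Add(5, 12) = 17)
Mul(Function('M')(3, 8), Add(106, -71)) = Mul(17, Add(106, -71)) = Mul(17, 35) = 595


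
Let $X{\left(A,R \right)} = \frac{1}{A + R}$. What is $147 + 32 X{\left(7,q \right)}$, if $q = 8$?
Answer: $\frac{2237}{15} \approx 149.13$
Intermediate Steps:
$147 + 32 X{\left(7,q \right)} = 147 + \frac{32}{7 + 8} = 147 + \frac{32}{15} = \frac{2237}{15}$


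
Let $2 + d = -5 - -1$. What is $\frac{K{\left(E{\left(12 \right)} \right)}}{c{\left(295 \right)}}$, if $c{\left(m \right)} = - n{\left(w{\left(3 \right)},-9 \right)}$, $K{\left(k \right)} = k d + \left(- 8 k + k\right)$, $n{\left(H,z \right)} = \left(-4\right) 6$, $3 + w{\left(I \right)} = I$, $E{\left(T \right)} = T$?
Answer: $- \frac{13}{2} \approx -6.5$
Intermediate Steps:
$d = -6$ ($d = -2 - 4 = -6$)
$w{\left(I \right)} = -3 + I$
$n{\left(H,z \right)} = -24$
$K{\left(k \right)} = - 13 k$ ($K{\left(k \right)} = k \left(-6\right) + \left(- 8 k + k\right) = - 6 k - 7 k = - 13 k$)
$c{\left(m \right)} = 24$ ($c{\left(m \right)} = \left(-1\right) \left(-24\right) = 24$)
$\frac{K{\left(E{\left(12 \right)} \right)}}{c{\left(295 \right)}} = \frac{\left(-13\right) 12}{24} = \left(-156\right) \frac{1}{24} = - \frac{13}{2}$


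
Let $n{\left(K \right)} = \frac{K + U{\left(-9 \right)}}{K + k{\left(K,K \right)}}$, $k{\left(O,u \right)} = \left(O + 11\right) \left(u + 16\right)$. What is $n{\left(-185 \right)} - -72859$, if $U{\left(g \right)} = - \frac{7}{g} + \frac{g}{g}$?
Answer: $\frac{19161113902}{262989} \approx 72859.0$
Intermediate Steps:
$U{\left(g \right)} = 1 - \frac{7}{g}$ ($U{\left(g \right)} = - \frac{7}{g} + 1 = 1 - \frac{7}{g}$)
$k{\left(O,u \right)} = \left(11 + O\right) \left(16 + u\right)$
$n{\left(K \right)} = \frac{\frac{16}{9} + K}{176 + K^{2} + 28 K}$ ($n{\left(K \right)} = \frac{K + \frac{-7 - 9}{-9}}{K + \left(176 + 11 K + 16 K + K K\right)} = \frac{K - - \frac{16}{9}}{K + \left(176 + 11 K + 16 K + K^{2}\right)} = \frac{K + \frac{16}{9}}{K + \left(176 + K^{2} + 27 K\right)} = \frac{\frac{16}{9} + K}{176 + K^{2} + 28 K}$)
$n{\left(-185 \right)} - -72859 = \frac{\frac{16}{9} - 185}{176 + \left(-185\right)^{2} + 28 \left(-185\right)} - -72859 = \frac{1}{176 + 34225 - 5180} \left(- \frac{1649}{9}\right) + 72859 = \frac{1}{29221} \left(- \frac{1649}{9}\right) + 72859 = - \frac{1649}{262989} + 72859 = \frac{19161113902}{262989}$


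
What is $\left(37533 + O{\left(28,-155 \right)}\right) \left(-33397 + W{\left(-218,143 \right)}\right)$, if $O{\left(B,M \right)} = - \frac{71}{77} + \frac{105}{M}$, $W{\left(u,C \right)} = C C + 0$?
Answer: $- \frac{1159978341444}{2387} \approx -4.8596 \cdot 10^{8}$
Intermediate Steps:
$W{\left(u,C \right)} = C^{2}$ ($W{\left(u,C \right)} = C^{2} + 0 = C^{2}$)
$O{\left(B,M \right)} = - \frac{71}{77} + \frac{105}{M}$ ($O{\left(B,M \right)} = \left(-71\right) \frac{1}{77} + \frac{105}{M} = - \frac{71}{77} + \frac{105}{M}$)
$\left(37533 + O{\left(28,-155 \right)}\right) \left(-33397 + W{\left(-218,143 \right)}\right) = \left(37533 - \left(\frac{71}{77} - \frac{105}{-155}\right)\right) \left(-33397 + 143^{2}\right) = \left(37533 + \left(- \frac{71}{77} + 105 \left(- \frac{1}{155}\right)\right)\right) \left(-33397 + 20449\right) = \left(37533 - \frac{3818}{2387}\right) \left(-12948\right) = \frac{89587453}{2387} \left(-12948\right) = - \frac{1159978341444}{2387}$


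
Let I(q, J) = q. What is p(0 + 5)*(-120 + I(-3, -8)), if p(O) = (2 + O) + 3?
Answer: -1230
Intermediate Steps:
p(O) = 5 + O
p(0 + 5)*(-120 + I(-3, -8)) = (5 + (0 + 5))*(-120 - 3) = (5 + 5)*(-123) = 10*(-123) = -1230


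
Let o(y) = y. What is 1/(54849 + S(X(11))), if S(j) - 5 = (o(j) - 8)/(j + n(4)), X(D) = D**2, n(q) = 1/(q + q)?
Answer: 969/53154430 ≈ 1.8230e-5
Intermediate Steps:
n(q) = 1/(2*q)
S(j) = 5 + (-8 + j)/(1/8 + j) (S(j) = 5 + (j - 8)/(j + (1/2)/4) = 5 + (-8 + j)/(j + (1/2)*(1/4)) = 5 + (-8 + j)/(j + 1/8) = 5 + (-8 + j)/(1/8 + j))
1/(54849 + S(X(11))) = 1/(54849 + (-59 + 48*11**2)/(1 + 8*11**2)) = 1/(54849 + (-59 + 48*121)/(1 + 8*121)) = 1/(54849 + (-59 + 5808)/(1 + 968)) = 1/(54849 + 5749/969) = 1/(53154430/969) = 969/53154430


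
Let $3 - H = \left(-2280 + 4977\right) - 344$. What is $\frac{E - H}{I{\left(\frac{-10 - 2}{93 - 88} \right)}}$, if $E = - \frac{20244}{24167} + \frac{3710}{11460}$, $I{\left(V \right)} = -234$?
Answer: $- \frac{65069914033}{6480719388} \approx -10.041$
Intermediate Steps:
$E = - \frac{14233667}{27695382}$ ($E = \left(-20244\right) \frac{1}{24167} + 3710 \cdot \frac{1}{11460} = - \frac{20244}{24167} + \frac{371}{1146} = - \frac{14233667}{27695382} \approx -0.51394$)
$H = -2350$ ($H = 3 - \left(\left(-2280 + 4977\right) - 344\right) = 3 - \left(2697 - 344\right) = 3 - 2353 = -2350$)
$\frac{E - H}{I{\left(\frac{-10 - 2}{93 - 88} \right)}} = \frac{- \frac{14233667}{27695382} - -2350}{-234} = \left(- \frac{14233667}{27695382} + 2350\right) \left(- \frac{1}{234}\right) = \frac{65069914033}{27695382} \left(- \frac{1}{234}\right) = - \frac{65069914033}{6480719388}$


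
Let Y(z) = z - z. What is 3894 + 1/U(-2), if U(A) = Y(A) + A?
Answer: 7787/2 ≈ 3893.5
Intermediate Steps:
Y(z) = 0
U(A) = A (U(A) = 0 + A = A)
3894 + 1/U(-2) = 3894 + 1/(-2) = 3894 - 1/2 = 7787/2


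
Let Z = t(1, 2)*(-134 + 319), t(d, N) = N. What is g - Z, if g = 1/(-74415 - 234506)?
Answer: -114300771/308921 ≈ -370.00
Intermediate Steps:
Z = 370 (Z = 2*(-134 + 319) = 2*185 = 370)
g = -1/308921 (g = 1/(-308921) = -1/308921 ≈ -3.2371e-6)
g - Z = -1/308921 - 1*370 = -1/308921 - 370 = -114300771/308921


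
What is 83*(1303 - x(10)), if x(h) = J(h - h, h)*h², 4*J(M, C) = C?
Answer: 87399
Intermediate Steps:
J(M, C) = C/4
x(h) = h³/4 (x(h) = (h/4)*h² = h³/4)
83*(1303 - x(10)) = 83*(1303 - 10³/4) = 83*(1303 - 1000/4) = 83*(1303 - 1*250) = 83*(1303 - 250) = 83*1053 = 87399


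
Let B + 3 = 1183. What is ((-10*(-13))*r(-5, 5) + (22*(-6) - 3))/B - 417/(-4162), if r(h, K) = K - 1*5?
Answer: -6981/491116 ≈ -0.014215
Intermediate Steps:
B = 1180 (B = -3 + 1183 = 1180)
r(h, K) = -5 + K (r(h, K) = K - 5 = -5 + K)
((-10*(-13))*r(-5, 5) + (22*(-6) - 3))/B - 417/(-4162) = ((-10*(-13))*(-5 + 5) + (22*(-6) - 3))/1180 - 417/(-4162) = (130*0 + (-132 - 3))*(1/1180) - 417*(-1/4162) = (0 - 135)*(1/1180) + 417/4162 = -135*1/1180 + 417/4162 = -27/236 + 417/4162 = -6981/491116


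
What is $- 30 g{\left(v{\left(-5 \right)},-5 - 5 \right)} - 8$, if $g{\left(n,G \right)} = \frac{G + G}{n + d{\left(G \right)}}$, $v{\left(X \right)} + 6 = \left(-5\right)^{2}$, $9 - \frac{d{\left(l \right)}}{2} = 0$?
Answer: $\frac{304}{37} \approx 8.2162$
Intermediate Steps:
$d{\left(l \right)} = 18$ ($d{\left(l \right)} = 18 - 0 = 18 + 0 = 18$)
$v{\left(X \right)} = 19$ ($v{\left(X \right)} = -6 + \left(-5\right)^{2} = -6 + 25 = 19$)
$g{\left(n,G \right)} = \frac{2 G}{18 + n}$ ($g{\left(n,G \right)} = \frac{G + G}{n + 18} = \frac{2 G}{18 + n}$)
$- 30 g{\left(v{\left(-5 \right)},-5 - 5 \right)} - 8 = - 30 \frac{2 \left(-5 - 5\right)}{18 + 19} - 8 = - 30 \cdot 2 \left(-10\right) \frac{1}{37} - 8 = \left(-30\right) \left(- \frac{20}{37}\right) - 8 = \frac{600}{37} - 8 = \frac{304}{37}$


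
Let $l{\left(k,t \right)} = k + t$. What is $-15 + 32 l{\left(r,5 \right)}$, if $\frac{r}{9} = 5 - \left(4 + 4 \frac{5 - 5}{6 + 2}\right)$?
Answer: $433$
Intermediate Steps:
$r = 9$ ($r = 9 \left(5 - \left(4 + 4 \frac{5 - 5}{6 + 2}\right)\right) = 9 \left(5 - \left(4 + 4 \cdot \frac{0}{8}\right)\right) = 9 \left(5 - \left(4 + 4 \cdot 0 \cdot \frac{1}{8}\right)\right) = 9 \left(5 - 4\right) = 9 \cdot 1 = 9$)
$-15 + 32 l{\left(r,5 \right)} = -15 + 32 \left(9 + 5\right) = -15 + 32 \cdot 14 = -15 + 448 = 433$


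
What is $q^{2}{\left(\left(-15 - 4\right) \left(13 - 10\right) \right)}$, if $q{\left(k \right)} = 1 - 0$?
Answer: $1$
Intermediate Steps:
$q{\left(k \right)} = 1$ ($q{\left(k \right)} = 1 + 0 = 1$)
$q^{2}{\left(\left(-15 - 4\right) \left(13 - 10\right) \right)} = 1^{2} = 1$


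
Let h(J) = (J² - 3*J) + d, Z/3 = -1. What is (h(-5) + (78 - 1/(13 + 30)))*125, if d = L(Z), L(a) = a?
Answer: 618000/43 ≈ 14372.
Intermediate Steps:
Z = -3 (Z = 3*(-1) = -3)
d = -3
h(J) = -3 + J² - 3*J (h(J) = (J² - 3*J) - 3 = -3 + J² - 3*J)
(h(-5) + (78 - 1/(13 + 30)))*125 = ((-3 + (-5)² - 3*(-5)) + (78 - 1/(13 + 30)))*125 = ((-3 + 25 + 15) + (78 - 1/43))*125 = (37 + (78 - 1*1/43))*125 = (37 + (78 - 1/43))*125 = (37 + 3353/43)*125 = (4944/43)*125 = 618000/43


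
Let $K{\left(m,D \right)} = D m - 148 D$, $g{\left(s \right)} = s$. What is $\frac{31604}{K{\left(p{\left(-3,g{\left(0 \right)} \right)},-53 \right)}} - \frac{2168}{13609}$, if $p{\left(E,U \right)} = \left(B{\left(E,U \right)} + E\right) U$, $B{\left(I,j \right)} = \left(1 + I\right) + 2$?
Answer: $\frac{103273261}{26687249} \approx 3.8698$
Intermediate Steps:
$B{\left(I,j \right)} = 3 + I$
$p{\left(E,U \right)} = U \left(3 + 2 E\right)$ ($p{\left(E,U \right)} = \left(\left(3 + E\right) + E\right) U = \left(3 + 2 E\right) U = U \left(3 + 2 E\right)$)
$K{\left(m,D \right)} = - 148 D + D m$
$\frac{31604}{K{\left(p{\left(-3,g{\left(0 \right)} \right)},-53 \right)}} - \frac{2168}{13609} = \frac{31604}{\left(-53\right) \left(-148 + 0 \left(3 + 2 \left(-3\right)\right)\right)} - \frac{2168}{13609} = \frac{31604}{\left(-53\right) \left(-148 + 0 \left(3 - 6\right)\right)} - \frac{2168}{13609} = \frac{31604}{\left(-53\right) \left(-148 + 0 \left(-3\right)\right)} - \frac{2168}{13609} = \frac{31604}{\left(-53\right) \left(-148 + 0\right)} - \frac{2168}{13609} = \frac{31604}{\left(-53\right) \left(-148\right)} - \frac{2168}{13609} = \frac{31604}{7844} - \frac{2168}{13609} = 31604 \cdot \frac{1}{7844} - \frac{2168}{13609} = \frac{7901}{1961} - \frac{2168}{13609} = \frac{103273261}{26687249}$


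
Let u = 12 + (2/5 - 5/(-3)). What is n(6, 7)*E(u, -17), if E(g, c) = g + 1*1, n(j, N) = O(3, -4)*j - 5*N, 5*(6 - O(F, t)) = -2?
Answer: 3842/75 ≈ 51.227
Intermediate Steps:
O(F, t) = 32/5 (O(F, t) = 6 - ⅕*(-2) = 6 + ⅖ = 32/5)
u = 211/15 (u = 12 + (2*(⅕) - 5*(-⅓)) = 12 + (⅖ + 5/3) = 12 + 31/15 = 211/15 ≈ 14.067)
n(j, N) = -5*N + 32*j/5 (n(j, N) = 32*j/5 - 5*N = -5*N + 32*j/5)
E(g, c) = 1 + g (E(g, c) = g + 1 = 1 + g)
n(6, 7)*E(u, -17) = (-5*7 + (32/5)*6)*(1 + 211/15) = (-35 + 192/5)*(226/15) = (17/5)*(226/15) = 3842/75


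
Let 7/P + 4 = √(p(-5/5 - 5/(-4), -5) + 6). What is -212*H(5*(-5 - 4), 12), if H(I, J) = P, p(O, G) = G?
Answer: 1484/3 ≈ 494.67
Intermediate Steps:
P = -7/3 (P = 7/(-4 + √(-5 + 6)) = 7/(-4 + √1) = 7/(-4 + 1) = 7/(-3) = 7*(-⅓) = -7/3 ≈ -2.3333)
H(I, J) = -7/3
-212*H(5*(-5 - 4), 12) = -212*(-7/3) = 1484/3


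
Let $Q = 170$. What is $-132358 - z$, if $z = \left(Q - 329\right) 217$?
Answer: $-97855$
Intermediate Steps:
$z = -34503$ ($z = \left(170 - 329\right) 217 = \left(-159\right) 217 = -34503$)
$-132358 - z = -132358 - -34503 = -132358 + 34503 = -97855$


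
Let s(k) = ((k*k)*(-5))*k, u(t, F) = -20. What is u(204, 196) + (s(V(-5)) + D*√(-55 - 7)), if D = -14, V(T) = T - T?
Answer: -20 - 14*I*√62 ≈ -20.0 - 110.24*I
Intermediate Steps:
V(T) = 0
s(k) = -5*k³ (s(k) = (k²*(-5))*k = (-5*k²)*k = -5*k³)
u(204, 196) + (s(V(-5)) + D*√(-55 - 7)) = -20 + (-5*0³ - 14*√(-55 - 7)) = -20 + (-5*0 - 14*I*√62) = -20 + (0 - 14*I*√62) = -20 - 14*I*√62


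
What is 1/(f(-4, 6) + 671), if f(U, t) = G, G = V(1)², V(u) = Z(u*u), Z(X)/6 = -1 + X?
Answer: 1/671 ≈ 0.0014903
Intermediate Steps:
Z(X) = -6 + 6*X (Z(X) = 6*(-1 + X) = -6 + 6*X)
V(u) = -6 + 6*u² (V(u) = -6 + 6*(u*u) = -6 + 6*u²)
G = 0 (G = (-6 + 6*1²)² = (-6 + 6*1)² = (-6 + 6)² = 0² = 0)
f(U, t) = 0
1/(f(-4, 6) + 671) = 1/(0 + 671) = 1/671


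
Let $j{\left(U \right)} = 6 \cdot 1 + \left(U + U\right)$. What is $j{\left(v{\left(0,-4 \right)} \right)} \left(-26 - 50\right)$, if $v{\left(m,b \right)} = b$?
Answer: $152$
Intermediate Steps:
$j{\left(U \right)} = 6 + 2 U$
$j{\left(v{\left(0,-4 \right)} \right)} \left(-26 - 50\right) = \left(6 + 2 \left(-4\right)\right) \left(-26 - 50\right) = \left(6 - 8\right) \left(-76\right) = \left(-2\right) \left(-76\right) = 152$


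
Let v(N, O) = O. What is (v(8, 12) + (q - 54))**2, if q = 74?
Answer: 1024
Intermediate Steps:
(v(8, 12) + (q - 54))**2 = (12 + (74 - 54))**2 = (12 + 20)**2 = 32**2 = 1024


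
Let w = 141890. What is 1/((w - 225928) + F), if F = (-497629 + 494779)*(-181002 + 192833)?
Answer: -1/33802388 ≈ -2.9584e-8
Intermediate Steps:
F = -33718350 (F = -2850*11831 = -33718350)
1/((w - 225928) + F) = 1/((141890 - 225928) - 33718350) = 1/(-84038 - 33718350) = 1/(-33802388) = -1/33802388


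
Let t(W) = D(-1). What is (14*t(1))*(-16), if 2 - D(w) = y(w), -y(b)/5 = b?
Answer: 672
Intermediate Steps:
y(b) = -5*b
D(w) = 2 + 5*w (D(w) = 2 - (-5)*w = 2 + 5*w)
t(W) = -3 (t(W) = 2 + 5*(-1) = 2 - 5 = -3)
(14*t(1))*(-16) = (14*(-3))*(-16) = -42*(-16) = 672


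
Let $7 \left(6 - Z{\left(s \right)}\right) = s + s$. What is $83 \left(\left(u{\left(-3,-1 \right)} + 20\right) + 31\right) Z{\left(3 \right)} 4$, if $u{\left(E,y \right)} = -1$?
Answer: $\frac{597600}{7} \approx 85371.0$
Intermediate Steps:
$Z{\left(s \right)} = 6 - \frac{2 s}{7}$ ($Z{\left(s \right)} = 6 - \frac{s + s}{7} = 6 - \frac{2 s}{7}$)
$83 \left(\left(u{\left(-3,-1 \right)} + 20\right) + 31\right) Z{\left(3 \right)} 4 = 83 \left(\left(-1 + 20\right) + 31\right) \left(6 - \frac{6}{7}\right) 4 = 83 \left(19 + 31\right) \left(6 - \frac{6}{7}\right) 4 = 83 \cdot 50 \cdot \frac{36}{7} \cdot 4 = 83 \cdot 50 \cdot \frac{144}{7} = 83 \cdot \frac{7200}{7} = \frac{597600}{7}$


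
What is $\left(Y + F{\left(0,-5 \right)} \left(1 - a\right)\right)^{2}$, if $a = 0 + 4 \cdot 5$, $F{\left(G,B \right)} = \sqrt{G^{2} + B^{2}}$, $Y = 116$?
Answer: $441$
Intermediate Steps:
$F{\left(G,B \right)} = \sqrt{B^{2} + G^{2}}$
$a = 20$ ($a = 0 + 20 = 20$)
$\left(Y + F{\left(0,-5 \right)} \left(1 - a\right)\right)^{2} = \left(116 + \sqrt{\left(-5\right)^{2} + 0^{2}} \left(1 - 20\right)\right)^{2} = \left(116 + \sqrt{25 + 0} \left(1 - 20\right)\right)^{2} = \left(116 + \sqrt{25} \left(-19\right)\right)^{2} = \left(116 + 5 \left(-19\right)\right)^{2} = \left(116 - 95\right)^{2} = 21^{2} = 441$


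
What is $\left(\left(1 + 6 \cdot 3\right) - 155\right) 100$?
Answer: $-13600$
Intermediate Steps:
$\left(\left(1 + 6 \cdot 3\right) - 155\right) 100 = \left(\left(1 + 18\right) - 155\right) 100 = \left(19 - 155\right) 100 = \left(-136\right) 100 = -13600$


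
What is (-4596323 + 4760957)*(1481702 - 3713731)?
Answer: -367467862386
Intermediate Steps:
(-4596323 + 4760957)*(1481702 - 3713731) = 164634*(-2232029) = -367467862386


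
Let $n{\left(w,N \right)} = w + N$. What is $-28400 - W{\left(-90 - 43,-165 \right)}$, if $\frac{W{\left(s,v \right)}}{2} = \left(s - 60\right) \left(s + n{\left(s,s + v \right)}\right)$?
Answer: $-246104$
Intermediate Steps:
$n{\left(w,N \right)} = N + w$
$W{\left(s,v \right)} = 2 \left(-60 + s\right) \left(v + 3 s\right)$ ($W{\left(s,v \right)} = 2 \left(s - 60\right) \left(s + \left(\left(s + v\right) + s\right)\right) = 2 \left(-60 + s\right) \left(s + \left(v + 2 s\right)\right) = 2 \left(-60 + s\right) \left(v + 3 s\right)$)
$-28400 - W{\left(-90 - 43,-165 \right)} = -28400 - \left(- 360 \left(-90 - 43\right) - -19800 + 6 \left(-90 - 43\right)^{2} + 2 \left(-90 - 43\right) \left(-165\right)\right) = -28400 - \left(\left(-360\right) \left(-133\right) + 19800 + 6 \left(-133\right)^{2} + 2 \left(-133\right) \left(-165\right)\right) = -28400 - \left(47880 + 19800 + 6 \cdot 17689 + 43890\right) = -28400 - \left(47880 + 19800 + 106134 + 43890\right) = -28400 - 217704 = -246104$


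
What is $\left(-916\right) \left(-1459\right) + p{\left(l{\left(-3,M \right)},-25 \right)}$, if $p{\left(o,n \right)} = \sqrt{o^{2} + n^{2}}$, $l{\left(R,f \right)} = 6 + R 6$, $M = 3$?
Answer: $1336444 + \sqrt{769} \approx 1.3365 \cdot 10^{6}$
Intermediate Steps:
$l{\left(R,f \right)} = 6 + 6 R$
$p{\left(o,n \right)} = \sqrt{n^{2} + o^{2}}$
$\left(-916\right) \left(-1459\right) + p{\left(l{\left(-3,M \right)},-25 \right)} = \left(-916\right) \left(-1459\right) + \sqrt{\left(-25\right)^{2} + \left(6 + 6 \left(-3\right)\right)^{2}} = 1336444 + \sqrt{625 + \left(6 - 18\right)^{2}} = 1336444 + \sqrt{625 + \left(-12\right)^{2}} = 1336444 + \sqrt{625 + 144} = 1336444 + \sqrt{769}$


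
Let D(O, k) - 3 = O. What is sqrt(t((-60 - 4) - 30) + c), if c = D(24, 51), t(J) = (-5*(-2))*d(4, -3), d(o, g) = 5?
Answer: sqrt(77) ≈ 8.7750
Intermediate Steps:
D(O, k) = 3 + O
t(J) = 50 (t(J) = -5*(-2)*5 = 10*5 = 50)
c = 27 (c = 3 + 24 = 27)
sqrt(t((-60 - 4) - 30) + c) = sqrt(50 + 27) = sqrt(77)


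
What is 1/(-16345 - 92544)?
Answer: -1/108889 ≈ -9.1837e-6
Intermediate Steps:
1/(-16345 - 92544) = 1/(-108889) = -1/108889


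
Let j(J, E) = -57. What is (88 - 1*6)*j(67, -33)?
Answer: -4674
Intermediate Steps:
(88 - 1*6)*j(67, -33) = (88 - 1*6)*(-57) = (88 - 6)*(-57) = 82*(-57) = -4674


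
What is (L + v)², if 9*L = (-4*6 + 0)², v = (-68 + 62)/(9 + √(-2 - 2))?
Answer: 29008852/7225 + 129264*I/7225 ≈ 4015.1 + 17.891*I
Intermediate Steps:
v = -6*(9 - 2*I)/85 (v = -6/(9 + √(-4)) = -6*(9 - 2*I)/85 ≈ -0.63529 + 0.14118*I)
L = 64 (L = (-4*6 + 0)²/9 = (-24 + 0)²/9 = (⅑)*(-24)² = (⅑)*576 = 64)
(L + v)² = (64 + (-54/85 + 12*I/85))² = (5386/85 + 12*I/85)²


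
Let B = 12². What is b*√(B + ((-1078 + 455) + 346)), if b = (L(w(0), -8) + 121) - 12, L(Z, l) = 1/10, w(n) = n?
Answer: 1091*I*√133/10 ≈ 1258.2*I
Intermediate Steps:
B = 144
L(Z, l) = ⅒
b = 1091/10 (b = (⅒ + 121) - 12 = 1211/10 - 12 = 1091/10 ≈ 109.10)
b*√(B + ((-1078 + 455) + 346)) = 1091*√(144 + ((-1078 + 455) + 346))/10 = 1091*√(144 + (-623 + 346))/10 = 1091*√(144 - 277)/10 = 1091*√(-133)/10 = 1091*(I*√133)/10 = 1091*I*√133/10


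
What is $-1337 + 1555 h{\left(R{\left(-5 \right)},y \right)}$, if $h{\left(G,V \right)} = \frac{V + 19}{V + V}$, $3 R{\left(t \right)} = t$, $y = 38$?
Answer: $- \frac{683}{4} \approx -170.75$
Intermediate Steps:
$R{\left(t \right)} = \frac{t}{3}$
$h{\left(G,V \right)} = \frac{19 + V}{2 V}$
$-1337 + 1555 h{\left(R{\left(-5 \right)},y \right)} = -1337 + 1555 \frac{19 + 38}{2 \cdot 38} = -1337 + 1555 \cdot \frac{1}{2} \cdot \frac{1}{38} \cdot 57 = -1337 + 1555 \cdot \frac{3}{4} = -1337 + \frac{4665}{4} = - \frac{683}{4}$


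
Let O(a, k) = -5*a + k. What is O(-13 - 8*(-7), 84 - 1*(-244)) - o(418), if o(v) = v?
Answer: -305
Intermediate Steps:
O(a, k) = k - 5*a
O(-13 - 8*(-7), 84 - 1*(-244)) - o(418) = ((84 - 1*(-244)) - 5*(-13 - 8*(-7))) - 1*418 = ((84 + 244) - 5*(-13 + 56)) - 418 = (328 - 5*43) - 418 = (328 - 215) - 418 = 113 - 418 = -305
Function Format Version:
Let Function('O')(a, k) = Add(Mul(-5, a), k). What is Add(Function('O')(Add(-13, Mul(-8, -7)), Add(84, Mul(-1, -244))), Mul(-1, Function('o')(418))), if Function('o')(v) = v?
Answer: -305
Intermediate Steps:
Function('O')(a, k) = Add(k, Mul(-5, a))
Add(Function('O')(Add(-13, Mul(-8, -7)), Add(84, Mul(-1, -244))), Mul(-1, Function('o')(418))) = Add(Add(Add(84, Mul(-1, -244)), Mul(-5, Add(-13, Mul(-8, -7)))), Mul(-1, 418)) = Add(Add(Add(84, 244), Mul(-5, Add(-13, 56))), -418) = Add(Add(328, Mul(-5, 43)), -418) = Add(Add(328, -215), -418) = Add(113, -418) = -305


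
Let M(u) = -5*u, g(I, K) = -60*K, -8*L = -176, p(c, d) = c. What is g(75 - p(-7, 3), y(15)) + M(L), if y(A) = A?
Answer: -1010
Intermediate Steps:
L = 22 (L = -⅛*(-176) = 22)
g(75 - p(-7, 3), y(15)) + M(L) = -60*15 - 5*22 = -900 - 110 = -1010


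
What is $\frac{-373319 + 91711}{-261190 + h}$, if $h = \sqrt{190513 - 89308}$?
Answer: $\frac{14710638704}{13644022979} + \frac{844824 \sqrt{11245}}{68220114895} \approx 1.0795$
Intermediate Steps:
$h = 3 \sqrt{11245}$ ($h = \sqrt{101205} = 3 \sqrt{11245} \approx 318.13$)
$\frac{-373319 + 91711}{-261190 + h} = \frac{-373319 + 91711}{-261190 + 3 \sqrt{11245}} = - \frac{281608}{-261190 + 3 \sqrt{11245}}$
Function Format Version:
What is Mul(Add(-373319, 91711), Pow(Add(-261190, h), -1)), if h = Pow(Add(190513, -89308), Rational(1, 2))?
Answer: Add(Rational(14710638704, 13644022979), Mul(Rational(844824, 68220114895), Pow(11245, Rational(1, 2)))) ≈ 1.0795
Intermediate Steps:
h = Mul(3, Pow(11245, Rational(1, 2))) (h = Pow(101205, Rational(1, 2)) = Mul(3, Pow(11245, Rational(1, 2))) ≈ 318.13)
Mul(Add(-373319, 91711), Pow(Add(-261190, h), -1)) = Mul(Add(-373319, 91711), Pow(Add(-261190, Mul(3, Pow(11245, Rational(1, 2)))), -1)) = Mul(-281608, Pow(Add(-261190, Mul(3, Pow(11245, Rational(1, 2)))), -1))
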